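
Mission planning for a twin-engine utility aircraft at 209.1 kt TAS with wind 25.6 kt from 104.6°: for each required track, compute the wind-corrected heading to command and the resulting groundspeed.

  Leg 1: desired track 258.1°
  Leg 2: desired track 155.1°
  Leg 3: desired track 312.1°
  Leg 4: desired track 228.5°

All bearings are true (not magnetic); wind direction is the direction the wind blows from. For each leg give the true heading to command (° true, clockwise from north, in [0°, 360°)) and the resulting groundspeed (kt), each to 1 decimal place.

Leg 1: desired track 258.1°; wind correction -3.1° → command heading 255.0°, groundspeed 231.7 kt
Leg 2: desired track 155.1°; wind correction -5.4° → command heading 149.7°, groundspeed 191.9 kt
Leg 3: desired track 312.1°; wind correction +3.2° → command heading 315.3°, groundspeed 231.5 kt
Leg 4: desired track 228.5°; wind correction -5.8° → command heading 222.7°, groundspeed 222.3 kt

Leg 1: heading=255.0°, groundspeed=231.7 kt
Leg 2: heading=149.7°, groundspeed=191.9 kt
Leg 3: heading=315.3°, groundspeed=231.5 kt
Leg 4: heading=222.7°, groundspeed=222.3 kt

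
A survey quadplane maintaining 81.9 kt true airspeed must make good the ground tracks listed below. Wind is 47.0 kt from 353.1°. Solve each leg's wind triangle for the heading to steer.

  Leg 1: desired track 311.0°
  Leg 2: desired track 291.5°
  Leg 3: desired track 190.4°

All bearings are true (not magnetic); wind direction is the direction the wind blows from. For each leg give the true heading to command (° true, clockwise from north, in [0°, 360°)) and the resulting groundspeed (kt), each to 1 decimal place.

Leg 1: heading=333.6°, groundspeed=40.7 kt
Leg 2: heading=321.8°, groundspeed=48.3 kt
Leg 3: heading=200.2°, groundspeed=125.6 kt

Leg 1: desired track 311.0°; wind correction +22.6° → command heading 333.6°, groundspeed 40.7 kt
Leg 2: desired track 291.5°; wind correction +30.3° → command heading 321.8°, groundspeed 48.3 kt
Leg 3: desired track 190.4°; wind correction +9.8° → command heading 200.2°, groundspeed 125.6 kt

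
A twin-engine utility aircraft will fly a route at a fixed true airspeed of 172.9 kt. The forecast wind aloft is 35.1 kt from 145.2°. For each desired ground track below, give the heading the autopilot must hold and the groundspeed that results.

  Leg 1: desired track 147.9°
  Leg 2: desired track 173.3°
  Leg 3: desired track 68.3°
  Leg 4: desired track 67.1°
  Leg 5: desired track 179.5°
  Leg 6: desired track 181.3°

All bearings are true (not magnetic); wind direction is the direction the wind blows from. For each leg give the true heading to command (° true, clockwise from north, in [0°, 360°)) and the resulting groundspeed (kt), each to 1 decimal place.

Leg 1: desired track 147.9°; wind correction -0.5° → command heading 147.4°, groundspeed 137.8 kt
Leg 2: desired track 173.3°; wind correction -5.5° → command heading 167.8°, groundspeed 141.1 kt
Leg 3: desired track 68.3°; wind correction +11.4° → command heading 79.7°, groundspeed 161.5 kt
Leg 4: desired track 67.1°; wind correction +11.5° → command heading 78.6°, groundspeed 162.2 kt
Leg 5: desired track 179.5°; wind correction -6.6° → command heading 172.9°, groundspeed 142.8 kt
Leg 6: desired track 181.3°; wind correction -6.9° → command heading 174.4°, groundspeed 143.3 kt

Leg 1: heading=147.4°, groundspeed=137.8 kt
Leg 2: heading=167.8°, groundspeed=141.1 kt
Leg 3: heading=79.7°, groundspeed=161.5 kt
Leg 4: heading=78.6°, groundspeed=162.2 kt
Leg 5: heading=172.9°, groundspeed=142.8 kt
Leg 6: heading=174.4°, groundspeed=143.3 kt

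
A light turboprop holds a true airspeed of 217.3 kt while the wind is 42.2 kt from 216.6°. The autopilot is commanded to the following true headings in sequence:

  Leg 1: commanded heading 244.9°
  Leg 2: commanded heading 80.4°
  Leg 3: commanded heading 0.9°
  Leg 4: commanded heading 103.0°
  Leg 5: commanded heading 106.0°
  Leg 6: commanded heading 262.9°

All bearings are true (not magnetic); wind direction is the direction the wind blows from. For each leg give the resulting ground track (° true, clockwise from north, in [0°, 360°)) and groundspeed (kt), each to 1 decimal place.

Leg 1: heading 244.9°; drift +6.3° → track 251.2°, groundspeed 181.3 kt
Leg 2: heading 80.4°; drift -6.7° → track 73.7°, groundspeed 249.5 kt
Leg 3: heading 0.9°; drift +5.6° → track 6.5°, groundspeed 252.8 kt
Leg 4: heading 103.0°; drift -9.4° → track 93.6°, groundspeed 237.4 kt
Leg 5: heading 106.0°; drift -9.7° → track 96.3°, groundspeed 235.5 kt
Leg 6: heading 262.9°; drift +9.2° → track 272.1°, groundspeed 190.6 kt

Leg 1: track=251.2°, groundspeed=181.3 kt
Leg 2: track=73.7°, groundspeed=249.5 kt
Leg 3: track=6.5°, groundspeed=252.8 kt
Leg 4: track=93.6°, groundspeed=237.4 kt
Leg 5: track=96.3°, groundspeed=235.5 kt
Leg 6: track=272.1°, groundspeed=190.6 kt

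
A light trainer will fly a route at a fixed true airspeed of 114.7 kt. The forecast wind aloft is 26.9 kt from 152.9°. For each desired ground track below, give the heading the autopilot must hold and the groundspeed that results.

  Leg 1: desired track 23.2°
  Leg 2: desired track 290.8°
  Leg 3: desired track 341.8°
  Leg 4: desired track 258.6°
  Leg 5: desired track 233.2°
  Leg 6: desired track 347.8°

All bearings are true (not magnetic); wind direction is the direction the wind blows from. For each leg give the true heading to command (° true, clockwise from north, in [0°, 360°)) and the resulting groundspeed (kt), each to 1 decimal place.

Leg 1: desired track 23.2°; wind correction +10.4° → command heading 33.6°, groundspeed 130.0 kt
Leg 2: desired track 290.8°; wind correction -9.0° → command heading 281.8°, groundspeed 133.2 kt
Leg 3: desired track 341.8°; wind correction +2.1° → command heading 343.9°, groundspeed 141.2 kt
Leg 4: desired track 258.6°; wind correction -13.0° → command heading 245.6°, groundspeed 119.0 kt
Leg 5: desired track 233.2°; wind correction -13.4° → command heading 219.8°, groundspeed 107.1 kt
Leg 6: desired track 347.8°; wind correction +3.5° → command heading 351.3°, groundspeed 140.5 kt

Leg 1: heading=33.6°, groundspeed=130.0 kt
Leg 2: heading=281.8°, groundspeed=133.2 kt
Leg 3: heading=343.9°, groundspeed=141.2 kt
Leg 4: heading=245.6°, groundspeed=119.0 kt
Leg 5: heading=219.8°, groundspeed=107.1 kt
Leg 6: heading=351.3°, groundspeed=140.5 kt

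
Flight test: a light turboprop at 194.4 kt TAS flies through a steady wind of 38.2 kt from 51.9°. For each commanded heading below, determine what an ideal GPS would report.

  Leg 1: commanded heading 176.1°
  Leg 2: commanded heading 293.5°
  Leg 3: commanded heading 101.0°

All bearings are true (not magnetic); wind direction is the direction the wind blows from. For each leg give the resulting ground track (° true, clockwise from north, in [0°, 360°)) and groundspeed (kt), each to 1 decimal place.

Leg 1: track=184.4°, groundspeed=218.2 kt
Leg 2: track=284.5°, groundspeed=215.2 kt
Leg 3: track=110.7°, groundspeed=171.8 kt

Leg 1: heading 176.1°; drift +8.3° → track 184.4°, groundspeed 218.2 kt
Leg 2: heading 293.5°; drift -9.0° → track 284.5°, groundspeed 215.2 kt
Leg 3: heading 101.0°; drift +9.7° → track 110.7°, groundspeed 171.8 kt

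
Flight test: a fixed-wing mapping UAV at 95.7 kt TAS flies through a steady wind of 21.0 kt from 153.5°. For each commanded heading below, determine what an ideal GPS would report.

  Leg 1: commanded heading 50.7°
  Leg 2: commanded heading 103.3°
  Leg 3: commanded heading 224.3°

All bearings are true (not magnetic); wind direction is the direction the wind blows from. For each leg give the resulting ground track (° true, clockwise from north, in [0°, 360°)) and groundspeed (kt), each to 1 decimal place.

Leg 1: track=39.2°, groundspeed=102.4 kt
Leg 2: track=92.2°, groundspeed=83.8 kt
Leg 3: track=236.9°, groundspeed=91.0 kt

Leg 1: heading 50.7°; drift -11.5° → track 39.2°, groundspeed 102.4 kt
Leg 2: heading 103.3°; drift -11.1° → track 92.2°, groundspeed 83.8 kt
Leg 3: heading 224.3°; drift +12.6° → track 236.9°, groundspeed 91.0 kt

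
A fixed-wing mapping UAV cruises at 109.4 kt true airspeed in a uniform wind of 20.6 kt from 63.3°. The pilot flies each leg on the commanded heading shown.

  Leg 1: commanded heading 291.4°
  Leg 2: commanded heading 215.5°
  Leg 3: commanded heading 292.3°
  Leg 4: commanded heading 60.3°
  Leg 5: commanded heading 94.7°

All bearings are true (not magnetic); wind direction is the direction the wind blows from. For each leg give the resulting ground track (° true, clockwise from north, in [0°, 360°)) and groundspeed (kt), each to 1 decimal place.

Leg 1: track=284.3°, groundspeed=124.1 kt
Leg 2: track=219.8°, groundspeed=128.0 kt
Leg 3: track=285.1°, groundspeed=123.9 kt
Leg 4: track=59.6°, groundspeed=88.8 kt
Leg 5: track=101.4°, groundspeed=92.4 kt

Leg 1: heading 291.4°; drift -7.1° → track 284.3°, groundspeed 124.1 kt
Leg 2: heading 215.5°; drift +4.3° → track 219.8°, groundspeed 128.0 kt
Leg 3: heading 292.3°; drift -7.2° → track 285.1°, groundspeed 123.9 kt
Leg 4: heading 60.3°; drift -0.7° → track 59.6°, groundspeed 88.8 kt
Leg 5: heading 94.7°; drift +6.7° → track 101.4°, groundspeed 92.4 kt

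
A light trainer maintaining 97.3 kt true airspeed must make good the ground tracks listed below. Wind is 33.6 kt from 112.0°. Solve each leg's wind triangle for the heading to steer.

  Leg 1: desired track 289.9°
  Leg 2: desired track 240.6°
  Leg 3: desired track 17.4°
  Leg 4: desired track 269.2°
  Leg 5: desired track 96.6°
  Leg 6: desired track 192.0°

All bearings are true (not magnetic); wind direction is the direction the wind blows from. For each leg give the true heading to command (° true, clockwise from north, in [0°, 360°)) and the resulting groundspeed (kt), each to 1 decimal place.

Leg 1: heading=289.2°, groundspeed=130.9 kt
Leg 2: heading=224.9°, groundspeed=114.7 kt
Leg 3: heading=37.5°, groundspeed=94.0 kt
Leg 4: heading=261.5°, groundspeed=127.4 kt
Leg 5: heading=101.9°, groundspeed=64.5 kt
Leg 6: heading=172.1°, groundspeed=85.7 kt

Leg 1: desired track 289.9°; wind correction -0.7° → command heading 289.2°, groundspeed 130.9 kt
Leg 2: desired track 240.6°; wind correction -15.7° → command heading 224.9°, groundspeed 114.7 kt
Leg 3: desired track 17.4°; wind correction +20.1° → command heading 37.5°, groundspeed 94.0 kt
Leg 4: desired track 269.2°; wind correction -7.7° → command heading 261.5°, groundspeed 127.4 kt
Leg 5: desired track 96.6°; wind correction +5.3° → command heading 101.9°, groundspeed 64.5 kt
Leg 6: desired track 192.0°; wind correction -19.9° → command heading 172.1°, groundspeed 85.7 kt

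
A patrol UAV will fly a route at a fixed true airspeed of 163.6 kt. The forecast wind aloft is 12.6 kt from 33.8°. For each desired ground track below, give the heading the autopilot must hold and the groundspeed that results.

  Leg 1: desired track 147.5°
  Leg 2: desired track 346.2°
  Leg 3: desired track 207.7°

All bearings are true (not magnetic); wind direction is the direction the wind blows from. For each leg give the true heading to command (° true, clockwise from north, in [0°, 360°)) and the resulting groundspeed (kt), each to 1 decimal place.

Leg 1: heading=143.5°, groundspeed=168.3 kt
Leg 2: heading=349.5°, groundspeed=154.8 kt
Leg 3: heading=207.2°, groundspeed=176.1 kt

Leg 1: desired track 147.5°; wind correction -4.0° → command heading 143.5°, groundspeed 168.3 kt
Leg 2: desired track 346.2°; wind correction +3.3° → command heading 349.5°, groundspeed 154.8 kt
Leg 3: desired track 207.7°; wind correction -0.5° → command heading 207.2°, groundspeed 176.1 kt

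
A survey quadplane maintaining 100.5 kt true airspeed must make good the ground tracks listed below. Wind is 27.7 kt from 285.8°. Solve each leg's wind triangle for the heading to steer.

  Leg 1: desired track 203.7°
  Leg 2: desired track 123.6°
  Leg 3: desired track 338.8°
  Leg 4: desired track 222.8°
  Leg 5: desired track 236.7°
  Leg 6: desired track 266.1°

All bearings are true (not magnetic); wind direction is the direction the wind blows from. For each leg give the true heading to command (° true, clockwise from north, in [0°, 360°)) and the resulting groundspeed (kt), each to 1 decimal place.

Leg 1: heading=219.5°, groundspeed=92.9 kt
Leg 2: heading=128.4°, groundspeed=126.5 kt
Leg 3: heading=326.1°, groundspeed=81.4 kt
Leg 4: heading=237.0°, groundspeed=84.8 kt
Leg 5: heading=248.7°, groundspeed=80.2 kt
Leg 6: heading=271.4°, groundspeed=74.0 kt

Leg 1: desired track 203.7°; wind correction +15.8° → command heading 219.5°, groundspeed 92.9 kt
Leg 2: desired track 123.6°; wind correction +4.8° → command heading 128.4°, groundspeed 126.5 kt
Leg 3: desired track 338.8°; wind correction -12.7° → command heading 326.1°, groundspeed 81.4 kt
Leg 4: desired track 222.8°; wind correction +14.2° → command heading 237.0°, groundspeed 84.8 kt
Leg 5: desired track 236.7°; wind correction +12.0° → command heading 248.7°, groundspeed 80.2 kt
Leg 6: desired track 266.1°; wind correction +5.3° → command heading 271.4°, groundspeed 74.0 kt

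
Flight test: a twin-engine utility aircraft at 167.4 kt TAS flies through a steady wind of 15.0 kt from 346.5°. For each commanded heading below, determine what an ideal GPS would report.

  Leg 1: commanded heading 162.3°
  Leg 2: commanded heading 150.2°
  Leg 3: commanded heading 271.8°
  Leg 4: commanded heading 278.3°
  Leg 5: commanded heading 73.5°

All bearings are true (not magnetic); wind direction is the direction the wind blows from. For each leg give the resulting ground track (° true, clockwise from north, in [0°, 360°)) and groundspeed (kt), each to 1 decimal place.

Leg 1: heading 162.3°; drift +0.3° → track 162.6°, groundspeed 182.4 kt
Leg 2: heading 150.2°; drift +1.3° → track 151.5°, groundspeed 181.8 kt
Leg 3: heading 271.8°; drift -5.1° → track 266.7°, groundspeed 164.1 kt
Leg 4: heading 278.3°; drift -4.9° → track 273.4°, groundspeed 162.4 kt
Leg 5: heading 73.5°; drift +5.1° → track 78.6°, groundspeed 167.3 kt

Leg 1: track=162.6°, groundspeed=182.4 kt
Leg 2: track=151.5°, groundspeed=181.8 kt
Leg 3: track=266.7°, groundspeed=164.1 kt
Leg 4: track=273.4°, groundspeed=162.4 kt
Leg 5: track=78.6°, groundspeed=167.3 kt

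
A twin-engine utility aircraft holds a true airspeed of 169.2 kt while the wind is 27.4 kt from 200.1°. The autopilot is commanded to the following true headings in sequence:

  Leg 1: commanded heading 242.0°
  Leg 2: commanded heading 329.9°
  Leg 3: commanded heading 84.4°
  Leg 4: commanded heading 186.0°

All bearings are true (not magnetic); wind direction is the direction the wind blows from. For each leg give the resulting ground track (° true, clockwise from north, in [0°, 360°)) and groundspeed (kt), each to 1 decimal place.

Leg 1: heading 242.0°; drift +7.0° → track 249.0°, groundspeed 149.9 kt
Leg 2: heading 329.9°; drift +6.4° → track 336.3°, groundspeed 187.9 kt
Leg 3: heading 84.4°; drift -7.8° → track 76.6°, groundspeed 182.8 kt
Leg 4: heading 186.0°; drift -2.7° → track 183.3°, groundspeed 142.8 kt

Leg 1: track=249.0°, groundspeed=149.9 kt
Leg 2: track=336.3°, groundspeed=187.9 kt
Leg 3: track=76.6°, groundspeed=182.8 kt
Leg 4: track=183.3°, groundspeed=142.8 kt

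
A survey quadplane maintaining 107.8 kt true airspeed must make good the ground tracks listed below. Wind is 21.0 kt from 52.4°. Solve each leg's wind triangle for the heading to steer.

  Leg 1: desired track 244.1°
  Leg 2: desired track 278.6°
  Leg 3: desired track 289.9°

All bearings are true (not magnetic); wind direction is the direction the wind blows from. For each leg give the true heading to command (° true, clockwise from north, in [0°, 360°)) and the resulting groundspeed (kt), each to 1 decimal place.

Leg 1: heading=246.4°, groundspeed=128.3 kt
Leg 2: heading=286.7°, groundspeed=121.3 kt
Leg 3: heading=299.4°, groundspeed=117.6 kt

Leg 1: desired track 244.1°; wind correction +2.3° → command heading 246.4°, groundspeed 128.3 kt
Leg 2: desired track 278.6°; wind correction +8.1° → command heading 286.7°, groundspeed 121.3 kt
Leg 3: desired track 289.9°; wind correction +9.5° → command heading 299.4°, groundspeed 117.6 kt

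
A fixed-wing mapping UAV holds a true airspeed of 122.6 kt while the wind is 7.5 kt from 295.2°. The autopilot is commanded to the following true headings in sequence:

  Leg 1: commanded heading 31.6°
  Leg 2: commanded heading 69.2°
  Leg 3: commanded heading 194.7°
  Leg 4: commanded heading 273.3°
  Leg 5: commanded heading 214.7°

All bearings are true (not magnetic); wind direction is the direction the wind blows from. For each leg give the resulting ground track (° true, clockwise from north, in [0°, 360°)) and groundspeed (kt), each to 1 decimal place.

Leg 1: heading 31.6°; drift +3.5° → track 35.1°, groundspeed 123.7 kt
Leg 2: heading 69.2°; drift +2.4° → track 71.6°, groundspeed 127.9 kt
Leg 3: heading 194.7°; drift -3.4° → track 191.3°, groundspeed 124.2 kt
Leg 4: heading 273.3°; drift -1.4° → track 271.9°, groundspeed 115.7 kt
Leg 5: heading 214.7°; drift -3.5° → track 211.2°, groundspeed 121.6 kt

Leg 1: track=35.1°, groundspeed=123.7 kt
Leg 2: track=71.6°, groundspeed=127.9 kt
Leg 3: track=191.3°, groundspeed=124.2 kt
Leg 4: track=271.9°, groundspeed=115.7 kt
Leg 5: track=211.2°, groundspeed=121.6 kt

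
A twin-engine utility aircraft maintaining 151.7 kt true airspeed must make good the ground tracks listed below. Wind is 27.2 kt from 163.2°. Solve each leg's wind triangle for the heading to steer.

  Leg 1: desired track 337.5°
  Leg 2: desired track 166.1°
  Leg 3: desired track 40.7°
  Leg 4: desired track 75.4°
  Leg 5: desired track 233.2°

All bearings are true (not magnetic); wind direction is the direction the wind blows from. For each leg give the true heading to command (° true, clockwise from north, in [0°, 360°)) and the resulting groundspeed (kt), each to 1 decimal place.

Leg 1: desired track 337.5°; wind correction -1.0° → command heading 336.5°, groundspeed 178.7 kt
Leg 2: desired track 166.1°; wind correction -0.5° → command heading 165.6°, groundspeed 124.5 kt
Leg 3: desired track 40.7°; wind correction +8.7° → command heading 49.4°, groundspeed 164.6 kt
Leg 4: desired track 75.4°; wind correction +10.3° → command heading 85.7°, groundspeed 148.2 kt
Leg 5: desired track 233.2°; wind correction -9.7° → command heading 223.5°, groundspeed 140.2 kt

Leg 1: heading=336.5°, groundspeed=178.7 kt
Leg 2: heading=165.6°, groundspeed=124.5 kt
Leg 3: heading=49.4°, groundspeed=164.6 kt
Leg 4: heading=85.7°, groundspeed=148.2 kt
Leg 5: heading=223.5°, groundspeed=140.2 kt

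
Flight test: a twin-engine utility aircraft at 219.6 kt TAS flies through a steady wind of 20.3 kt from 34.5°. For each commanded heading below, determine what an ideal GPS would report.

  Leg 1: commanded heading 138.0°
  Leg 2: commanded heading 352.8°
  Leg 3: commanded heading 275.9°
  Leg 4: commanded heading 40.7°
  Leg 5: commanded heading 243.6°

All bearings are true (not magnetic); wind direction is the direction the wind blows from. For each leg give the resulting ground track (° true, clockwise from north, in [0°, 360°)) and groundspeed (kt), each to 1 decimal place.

Leg 1: heading 138.0°; drift +5.0° → track 143.0°, groundspeed 225.2 kt
Leg 2: heading 352.8°; drift -3.8° → track 349.0°, groundspeed 204.9 kt
Leg 3: heading 275.9°; drift -4.4° → track 271.5°, groundspeed 230.0 kt
Leg 4: heading 40.7°; drift +0.6° → track 41.3°, groundspeed 199.4 kt
Leg 5: heading 243.6°; drift -2.4° → track 241.2°, groundspeed 237.5 kt

Leg 1: track=143.0°, groundspeed=225.2 kt
Leg 2: track=349.0°, groundspeed=204.9 kt
Leg 3: track=271.5°, groundspeed=230.0 kt
Leg 4: track=41.3°, groundspeed=199.4 kt
Leg 5: track=241.2°, groundspeed=237.5 kt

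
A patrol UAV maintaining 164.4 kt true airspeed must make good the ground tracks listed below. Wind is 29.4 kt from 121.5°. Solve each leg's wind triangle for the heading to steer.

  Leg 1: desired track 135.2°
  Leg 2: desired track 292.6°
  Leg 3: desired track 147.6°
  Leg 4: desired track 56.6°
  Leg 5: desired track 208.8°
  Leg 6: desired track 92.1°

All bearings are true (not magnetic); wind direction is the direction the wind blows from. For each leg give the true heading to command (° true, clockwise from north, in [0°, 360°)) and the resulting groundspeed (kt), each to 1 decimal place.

Leg 1: desired track 135.2°; wind correction -2.4° → command heading 132.8°, groundspeed 135.7 kt
Leg 2: desired track 292.6°; wind correction -1.6° → command heading 291.0°, groundspeed 193.4 kt
Leg 3: desired track 147.6°; wind correction -4.5° → command heading 143.1°, groundspeed 137.5 kt
Leg 4: desired track 56.6°; wind correction +9.3° → command heading 65.9°, groundspeed 149.8 kt
Leg 5: desired track 208.8°; wind correction -10.3° → command heading 198.5°, groundspeed 160.4 kt
Leg 6: desired track 92.1°; wind correction +5.0° → command heading 97.1°, groundspeed 138.2 kt

Leg 1: heading=132.8°, groundspeed=135.7 kt
Leg 2: heading=291.0°, groundspeed=193.4 kt
Leg 3: heading=143.1°, groundspeed=137.5 kt
Leg 4: heading=65.9°, groundspeed=149.8 kt
Leg 5: heading=198.5°, groundspeed=160.4 kt
Leg 6: heading=97.1°, groundspeed=138.2 kt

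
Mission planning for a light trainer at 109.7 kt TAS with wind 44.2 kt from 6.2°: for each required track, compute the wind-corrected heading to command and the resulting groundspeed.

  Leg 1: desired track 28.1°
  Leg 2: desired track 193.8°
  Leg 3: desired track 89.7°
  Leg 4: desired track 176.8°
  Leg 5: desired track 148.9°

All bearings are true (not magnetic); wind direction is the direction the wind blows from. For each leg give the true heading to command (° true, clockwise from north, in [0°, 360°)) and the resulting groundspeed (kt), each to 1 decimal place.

Leg 1: desired track 28.1°; wind correction -8.6° → command heading 19.5°, groundspeed 67.4 kt
Leg 2: desired track 193.8°; wind correction +3.1° → command heading 196.9°, groundspeed 153.4 kt
Leg 3: desired track 89.7°; wind correction -23.6° → command heading 66.1°, groundspeed 95.5 kt
Leg 4: desired track 176.8°; wind correction -3.8° → command heading 173.0°, groundspeed 153.1 kt
Leg 5: desired track 148.9°; wind correction -14.1° → command heading 134.8°, groundspeed 141.5 kt

Leg 1: heading=19.5°, groundspeed=67.4 kt
Leg 2: heading=196.9°, groundspeed=153.4 kt
Leg 3: heading=66.1°, groundspeed=95.5 kt
Leg 4: heading=173.0°, groundspeed=153.1 kt
Leg 5: heading=134.8°, groundspeed=141.5 kt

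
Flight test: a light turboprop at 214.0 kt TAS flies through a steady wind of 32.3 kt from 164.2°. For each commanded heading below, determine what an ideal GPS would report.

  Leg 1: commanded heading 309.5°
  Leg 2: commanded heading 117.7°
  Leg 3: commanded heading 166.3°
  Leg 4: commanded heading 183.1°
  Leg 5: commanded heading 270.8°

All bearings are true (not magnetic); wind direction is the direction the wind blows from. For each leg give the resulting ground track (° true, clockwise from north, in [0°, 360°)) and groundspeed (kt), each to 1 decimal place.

Leg 1: track=313.9°, groundspeed=241.3 kt
Leg 2: track=110.7°, groundspeed=193.2 kt
Leg 3: track=166.7°, groundspeed=181.7 kt
Leg 4: track=186.4°, groundspeed=183.7 kt
Leg 5: track=278.7°, groundspeed=225.4 kt

Leg 1: heading 309.5°; drift +4.4° → track 313.9°, groundspeed 241.3 kt
Leg 2: heading 117.7°; drift -7.0° → track 110.7°, groundspeed 193.2 kt
Leg 3: heading 166.3°; drift +0.4° → track 166.7°, groundspeed 181.7 kt
Leg 4: heading 183.1°; drift +3.3° → track 186.4°, groundspeed 183.7 kt
Leg 5: heading 270.8°; drift +7.9° → track 278.7°, groundspeed 225.4 kt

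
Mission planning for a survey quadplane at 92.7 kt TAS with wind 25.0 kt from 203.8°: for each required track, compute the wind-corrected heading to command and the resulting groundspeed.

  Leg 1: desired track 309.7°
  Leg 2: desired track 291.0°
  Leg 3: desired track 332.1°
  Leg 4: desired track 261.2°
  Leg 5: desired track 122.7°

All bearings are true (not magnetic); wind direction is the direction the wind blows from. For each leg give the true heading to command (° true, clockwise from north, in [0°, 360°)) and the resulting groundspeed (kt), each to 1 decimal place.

Leg 1: desired track 309.7°; wind correction -15.0° → command heading 294.7°, groundspeed 96.4 kt
Leg 2: desired track 291.0°; wind correction -15.6° → command heading 275.4°, groundspeed 88.1 kt
Leg 3: desired track 332.1°; wind correction -12.2° → command heading 319.9°, groundspeed 106.1 kt
Leg 4: desired track 261.2°; wind correction -13.1° → command heading 248.1°, groundspeed 76.8 kt
Leg 5: desired track 122.7°; wind correction +15.5° → command heading 138.2°, groundspeed 85.5 kt

Leg 1: heading=294.7°, groundspeed=96.4 kt
Leg 2: heading=275.4°, groundspeed=88.1 kt
Leg 3: heading=319.9°, groundspeed=106.1 kt
Leg 4: heading=248.1°, groundspeed=76.8 kt
Leg 5: heading=138.2°, groundspeed=85.5 kt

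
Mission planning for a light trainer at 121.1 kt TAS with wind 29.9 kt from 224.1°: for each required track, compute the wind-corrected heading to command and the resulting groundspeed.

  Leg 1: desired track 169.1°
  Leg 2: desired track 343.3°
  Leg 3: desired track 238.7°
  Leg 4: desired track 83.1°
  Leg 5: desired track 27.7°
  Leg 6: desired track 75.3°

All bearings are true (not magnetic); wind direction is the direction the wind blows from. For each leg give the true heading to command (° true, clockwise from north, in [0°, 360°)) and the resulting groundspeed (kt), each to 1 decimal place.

Leg 1: desired track 169.1°; wind correction +11.7° → command heading 180.8°, groundspeed 101.4 kt
Leg 2: desired track 343.3°; wind correction -12.4° → command heading 330.9°, groundspeed 132.8 kt
Leg 3: desired track 238.7°; wind correction -3.6° → command heading 235.1°, groundspeed 91.9 kt
Leg 4: desired track 83.1°; wind correction +8.9° → command heading 92.0°, groundspeed 142.9 kt
Leg 5: desired track 27.7°; wind correction -4.0° → command heading 23.7°, groundspeed 149.5 kt
Leg 6: desired track 75.3°; wind correction +7.3° → command heading 82.6°, groundspeed 145.7 kt

Leg 1: heading=180.8°, groundspeed=101.4 kt
Leg 2: heading=330.9°, groundspeed=132.8 kt
Leg 3: heading=235.1°, groundspeed=91.9 kt
Leg 4: heading=92.0°, groundspeed=142.9 kt
Leg 5: heading=23.7°, groundspeed=149.5 kt
Leg 6: heading=82.6°, groundspeed=145.7 kt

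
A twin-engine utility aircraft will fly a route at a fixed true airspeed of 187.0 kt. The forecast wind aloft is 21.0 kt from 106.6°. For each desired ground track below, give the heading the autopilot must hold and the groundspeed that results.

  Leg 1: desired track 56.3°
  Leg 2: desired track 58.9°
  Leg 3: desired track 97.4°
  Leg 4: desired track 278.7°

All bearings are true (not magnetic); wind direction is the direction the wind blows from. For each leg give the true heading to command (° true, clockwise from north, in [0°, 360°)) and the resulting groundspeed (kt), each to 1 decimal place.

Leg 1: desired track 56.3°; wind correction +5.0° → command heading 61.3°, groundspeed 172.9 kt
Leg 2: desired track 58.9°; wind correction +4.8° → command heading 63.7°, groundspeed 172.2 kt
Leg 3: desired track 97.4°; wind correction +1.0° → command heading 98.4°, groundspeed 166.2 kt
Leg 4: desired track 278.7°; wind correction -0.9° → command heading 277.8°, groundspeed 207.8 kt

Leg 1: heading=61.3°, groundspeed=172.9 kt
Leg 2: heading=63.7°, groundspeed=172.2 kt
Leg 3: heading=98.4°, groundspeed=166.2 kt
Leg 4: heading=277.8°, groundspeed=207.8 kt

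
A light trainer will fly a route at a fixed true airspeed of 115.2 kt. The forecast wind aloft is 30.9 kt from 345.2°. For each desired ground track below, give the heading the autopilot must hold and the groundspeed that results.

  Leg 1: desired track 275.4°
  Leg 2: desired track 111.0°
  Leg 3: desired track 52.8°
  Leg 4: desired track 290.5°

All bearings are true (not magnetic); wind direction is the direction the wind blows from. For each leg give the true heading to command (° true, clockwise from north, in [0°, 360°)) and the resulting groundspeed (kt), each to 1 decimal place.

Leg 1: desired track 275.4°; wind correction +14.6° → command heading 290.0°, groundspeed 100.8 kt
Leg 2: desired track 111.0°; wind correction -12.6° → command heading 98.4°, groundspeed 130.5 kt
Leg 3: desired track 52.8°; wind correction -14.4° → command heading 38.4°, groundspeed 99.8 kt
Leg 4: desired track 290.5°; wind correction +12.6° → command heading 303.1°, groundspeed 94.5 kt

Leg 1: heading=290.0°, groundspeed=100.8 kt
Leg 2: heading=98.4°, groundspeed=130.5 kt
Leg 3: heading=38.4°, groundspeed=99.8 kt
Leg 4: heading=303.1°, groundspeed=94.5 kt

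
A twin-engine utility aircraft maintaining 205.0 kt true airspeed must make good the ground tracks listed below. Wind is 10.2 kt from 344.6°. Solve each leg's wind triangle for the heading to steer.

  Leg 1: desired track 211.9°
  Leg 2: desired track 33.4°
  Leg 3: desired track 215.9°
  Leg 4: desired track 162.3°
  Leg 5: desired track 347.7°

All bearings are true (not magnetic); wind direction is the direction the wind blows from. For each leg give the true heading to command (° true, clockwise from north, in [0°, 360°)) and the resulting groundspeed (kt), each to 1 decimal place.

Leg 1: desired track 211.9°; wind correction +2.1° → command heading 214.0°, groundspeed 211.8 kt
Leg 2: desired track 33.4°; wind correction -2.1° → command heading 31.3°, groundspeed 198.1 kt
Leg 3: desired track 215.9°; wind correction +2.2° → command heading 218.1°, groundspeed 211.2 kt
Leg 4: desired track 162.3°; wind correction -0.1° → command heading 162.2°, groundspeed 215.2 kt
Leg 5: desired track 347.7°; wind correction -0.2° → command heading 347.5°, groundspeed 194.8 kt

Leg 1: heading=214.0°, groundspeed=211.8 kt
Leg 2: heading=31.3°, groundspeed=198.1 kt
Leg 3: heading=218.1°, groundspeed=211.2 kt
Leg 4: heading=162.2°, groundspeed=215.2 kt
Leg 5: heading=347.5°, groundspeed=194.8 kt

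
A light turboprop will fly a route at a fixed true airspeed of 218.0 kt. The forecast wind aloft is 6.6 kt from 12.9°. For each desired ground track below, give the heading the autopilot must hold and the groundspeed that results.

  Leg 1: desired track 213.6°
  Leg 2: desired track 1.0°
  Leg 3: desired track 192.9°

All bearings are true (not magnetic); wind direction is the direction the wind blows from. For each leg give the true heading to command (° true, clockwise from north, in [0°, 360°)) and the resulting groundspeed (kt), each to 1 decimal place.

Leg 1: heading=214.2°, groundspeed=224.2 kt
Leg 2: heading=1.4°, groundspeed=211.5 kt
Leg 3: heading=192.9°, groundspeed=224.6 kt

Leg 1: desired track 213.6°; wind correction +0.6° → command heading 214.2°, groundspeed 224.2 kt
Leg 2: desired track 1.0°; wind correction +0.4° → command heading 1.4°, groundspeed 211.5 kt
Leg 3: desired track 192.9°; wind correction +0.0° → command heading 192.9°, groundspeed 224.6 kt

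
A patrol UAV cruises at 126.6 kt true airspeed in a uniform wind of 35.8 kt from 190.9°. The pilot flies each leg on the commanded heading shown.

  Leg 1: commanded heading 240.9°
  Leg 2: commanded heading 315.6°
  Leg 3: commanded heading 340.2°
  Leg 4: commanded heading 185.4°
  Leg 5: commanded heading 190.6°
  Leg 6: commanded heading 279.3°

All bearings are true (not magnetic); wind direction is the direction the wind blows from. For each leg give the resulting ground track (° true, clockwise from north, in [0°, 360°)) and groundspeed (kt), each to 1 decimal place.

Leg 1: track=255.7°, groundspeed=107.2 kt
Leg 2: track=326.9°, groundspeed=149.9 kt
Leg 3: track=346.8°, groundspeed=158.4 kt
Leg 4: track=183.2°, groundspeed=91.0 kt
Leg 5: track=190.5°, groundspeed=90.8 kt
Leg 6: track=295.2°, groundspeed=130.6 kt

Leg 1: heading 240.9°; drift +14.8° → track 255.7°, groundspeed 107.2 kt
Leg 2: heading 315.6°; drift +11.3° → track 326.9°, groundspeed 149.9 kt
Leg 3: heading 340.2°; drift +6.6° → track 346.8°, groundspeed 158.4 kt
Leg 4: heading 185.4°; drift -2.2° → track 183.2°, groundspeed 91.0 kt
Leg 5: heading 190.6°; drift -0.1° → track 190.5°, groundspeed 90.8 kt
Leg 6: heading 279.3°; drift +15.9° → track 295.2°, groundspeed 130.6 kt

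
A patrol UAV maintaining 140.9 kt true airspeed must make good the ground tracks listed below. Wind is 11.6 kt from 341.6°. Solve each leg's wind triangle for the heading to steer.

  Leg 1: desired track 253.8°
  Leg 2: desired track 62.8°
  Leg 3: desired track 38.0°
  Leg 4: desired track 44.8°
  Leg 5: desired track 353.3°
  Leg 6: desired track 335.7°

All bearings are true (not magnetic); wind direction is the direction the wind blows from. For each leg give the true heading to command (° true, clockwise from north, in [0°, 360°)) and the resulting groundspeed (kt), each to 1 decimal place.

Leg 1: desired track 253.8°; wind correction +4.7° → command heading 258.5°, groundspeed 140.0 kt
Leg 2: desired track 62.8°; wind correction -4.7° → command heading 58.1°, groundspeed 138.7 kt
Leg 3: desired track 38.0°; wind correction -3.9° → command heading 34.1°, groundspeed 134.1 kt
Leg 4: desired track 44.8°; wind correction -4.2° → command heading 40.6°, groundspeed 135.3 kt
Leg 5: desired track 353.3°; wind correction -1.0° → command heading 352.3°, groundspeed 129.5 kt
Leg 6: desired track 335.7°; wind correction +0.5° → command heading 336.2°, groundspeed 129.4 kt

Leg 1: heading=258.5°, groundspeed=140.0 kt
Leg 2: heading=58.1°, groundspeed=138.7 kt
Leg 3: heading=34.1°, groundspeed=134.1 kt
Leg 4: heading=40.6°, groundspeed=135.3 kt
Leg 5: heading=352.3°, groundspeed=129.5 kt
Leg 6: heading=336.2°, groundspeed=129.4 kt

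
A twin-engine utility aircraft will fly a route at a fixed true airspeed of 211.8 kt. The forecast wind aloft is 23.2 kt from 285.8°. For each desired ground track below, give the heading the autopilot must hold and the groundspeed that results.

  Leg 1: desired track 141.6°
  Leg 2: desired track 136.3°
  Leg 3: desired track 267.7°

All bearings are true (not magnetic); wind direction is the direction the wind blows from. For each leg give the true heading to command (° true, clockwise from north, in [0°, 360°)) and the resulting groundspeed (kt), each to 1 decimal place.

Leg 1: desired track 141.6°; wind correction +3.7° → command heading 145.3°, groundspeed 230.2 kt
Leg 2: desired track 136.3°; wind correction +3.2° → command heading 139.5°, groundspeed 231.5 kt
Leg 3: desired track 267.7°; wind correction +2.0° → command heading 269.7°, groundspeed 189.6 kt

Leg 1: heading=145.3°, groundspeed=230.2 kt
Leg 2: heading=139.5°, groundspeed=231.5 kt
Leg 3: heading=269.7°, groundspeed=189.6 kt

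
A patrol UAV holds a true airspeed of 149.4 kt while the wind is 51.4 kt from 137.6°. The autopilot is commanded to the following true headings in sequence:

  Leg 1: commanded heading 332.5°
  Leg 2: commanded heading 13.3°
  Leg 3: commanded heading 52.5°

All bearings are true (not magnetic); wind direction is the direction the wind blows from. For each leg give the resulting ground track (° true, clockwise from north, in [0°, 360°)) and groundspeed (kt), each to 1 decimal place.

Leg 1: track=328.7°, groundspeed=199.5 kt
Leg 2: track=359.9°, groundspeed=183.3 kt
Leg 3: track=33.0°, groundspeed=153.8 kt

Leg 1: heading 332.5°; drift -3.8° → track 328.7°, groundspeed 199.5 kt
Leg 2: heading 13.3°; drift -13.4° → track 359.9°, groundspeed 183.3 kt
Leg 3: heading 52.5°; drift -19.5° → track 33.0°, groundspeed 153.8 kt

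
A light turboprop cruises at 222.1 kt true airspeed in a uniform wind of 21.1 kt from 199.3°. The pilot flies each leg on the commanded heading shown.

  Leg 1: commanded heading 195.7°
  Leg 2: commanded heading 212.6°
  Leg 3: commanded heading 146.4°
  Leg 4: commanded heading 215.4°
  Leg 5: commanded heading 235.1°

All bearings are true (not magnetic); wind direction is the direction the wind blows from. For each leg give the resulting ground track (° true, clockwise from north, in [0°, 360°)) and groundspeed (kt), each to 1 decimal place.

Leg 1: heading 195.7°; drift -0.4° → track 195.3°, groundspeed 201.0 kt
Leg 2: heading 212.6°; drift +1.4° → track 214.0°, groundspeed 201.6 kt
Leg 3: heading 146.4°; drift -4.6° → track 141.8°, groundspeed 210.0 kt
Leg 4: heading 215.4°; drift +1.7° → track 217.1°, groundspeed 201.9 kt
Leg 5: heading 235.1°; drift +3.4° → track 238.5°, groundspeed 205.4 kt

Leg 1: track=195.3°, groundspeed=201.0 kt
Leg 2: track=214.0°, groundspeed=201.6 kt
Leg 3: track=141.8°, groundspeed=210.0 kt
Leg 4: track=217.1°, groundspeed=201.9 kt
Leg 5: track=238.5°, groundspeed=205.4 kt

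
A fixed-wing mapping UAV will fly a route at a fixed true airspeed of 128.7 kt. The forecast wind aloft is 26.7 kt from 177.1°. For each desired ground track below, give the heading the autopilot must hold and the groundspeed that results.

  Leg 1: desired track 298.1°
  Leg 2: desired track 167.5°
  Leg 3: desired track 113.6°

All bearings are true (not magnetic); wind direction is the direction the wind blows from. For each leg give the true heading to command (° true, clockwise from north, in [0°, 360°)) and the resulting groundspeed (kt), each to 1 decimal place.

Leg 1: desired track 298.1°; wind correction -10.2° → command heading 287.9°, groundspeed 140.4 kt
Leg 2: desired track 167.5°; wind correction +2.0° → command heading 169.5°, groundspeed 102.3 kt
Leg 3: desired track 113.6°; wind correction +10.7° → command heading 124.3°, groundspeed 114.5 kt

Leg 1: heading=287.9°, groundspeed=140.4 kt
Leg 2: heading=169.5°, groundspeed=102.3 kt
Leg 3: heading=124.3°, groundspeed=114.5 kt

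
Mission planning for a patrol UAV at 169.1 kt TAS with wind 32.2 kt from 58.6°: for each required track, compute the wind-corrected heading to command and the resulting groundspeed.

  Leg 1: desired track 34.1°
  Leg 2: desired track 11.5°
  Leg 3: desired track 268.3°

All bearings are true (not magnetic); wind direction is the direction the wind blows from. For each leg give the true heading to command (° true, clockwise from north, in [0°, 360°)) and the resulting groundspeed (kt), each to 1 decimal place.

Leg 1: desired track 34.1°; wind correction +4.5° → command heading 38.6°, groundspeed 139.3 kt
Leg 2: desired track 11.5°; wind correction +8.0° → command heading 19.5°, groundspeed 145.5 kt
Leg 3: desired track 268.3°; wind correction +5.4° → command heading 273.7°, groundspeed 196.3 kt

Leg 1: heading=38.6°, groundspeed=139.3 kt
Leg 2: heading=19.5°, groundspeed=145.5 kt
Leg 3: heading=273.7°, groundspeed=196.3 kt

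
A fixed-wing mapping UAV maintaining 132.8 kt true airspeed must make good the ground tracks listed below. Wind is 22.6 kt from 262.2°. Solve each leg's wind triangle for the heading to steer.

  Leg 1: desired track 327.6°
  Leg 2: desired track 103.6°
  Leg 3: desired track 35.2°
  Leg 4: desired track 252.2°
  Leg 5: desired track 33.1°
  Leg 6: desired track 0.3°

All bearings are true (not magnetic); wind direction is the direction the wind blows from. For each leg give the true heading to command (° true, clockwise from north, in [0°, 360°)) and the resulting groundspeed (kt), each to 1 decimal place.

Leg 1: desired track 327.6°; wind correction -8.9° → command heading 318.7°, groundspeed 121.8 kt
Leg 2: desired track 103.6°; wind correction +3.6° → command heading 107.2°, groundspeed 153.6 kt
Leg 3: desired track 35.2°; wind correction -7.1° → command heading 28.1°, groundspeed 147.2 kt
Leg 4: desired track 252.2°; wind correction +1.7° → command heading 253.9°, groundspeed 110.5 kt
Leg 5: desired track 33.1°; wind correction -7.4° → command heading 25.7°, groundspeed 146.5 kt
Leg 6: desired track 0.3°; wind correction -9.7° → command heading 350.6°, groundspeed 134.1 kt

Leg 1: heading=318.7°, groundspeed=121.8 kt
Leg 2: heading=107.2°, groundspeed=153.6 kt
Leg 3: heading=28.1°, groundspeed=147.2 kt
Leg 4: heading=253.9°, groundspeed=110.5 kt
Leg 5: heading=25.7°, groundspeed=146.5 kt
Leg 6: heading=350.6°, groundspeed=134.1 kt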